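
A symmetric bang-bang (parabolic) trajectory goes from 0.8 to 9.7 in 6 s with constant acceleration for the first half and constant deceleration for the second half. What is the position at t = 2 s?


Symmetric rest-to-rest: each phase covers (pf-p0)/2 in time T/2. 0.5*a*(T/2)^2 = (pf-p0)/2 => a = 4*(pf-p0)/T^2
a = 4*(9.7-0.8)/6^2 = 0.9889
t = 2 is in the acceleration phase (t <= T/2).
p = p0 + 0.5*a*t^2 = 0.8 + 0.5*0.9889*2^2
= 2.7778


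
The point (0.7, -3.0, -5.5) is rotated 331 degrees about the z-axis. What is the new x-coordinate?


Rotation about z-axis: x' = x*cos(theta) - y*sin(theta)
= 0.7 * 0.8746 - -3.0 * -0.4848
= -0.8422


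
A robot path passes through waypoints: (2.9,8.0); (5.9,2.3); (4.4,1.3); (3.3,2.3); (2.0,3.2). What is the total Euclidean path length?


Segment lengths:
  seg1 = sqrt((3.0)^2 + (-5.7)^2) = 6.4413
  seg2 = sqrt((-1.5)^2 + (-1.0)^2) = 1.8028
  seg3 = sqrt((-1.1)^2 + (1.0)^2) = 1.4866
  seg4 = sqrt((-1.3)^2 + (0.9)^2) = 1.5811
Total = 11.3118


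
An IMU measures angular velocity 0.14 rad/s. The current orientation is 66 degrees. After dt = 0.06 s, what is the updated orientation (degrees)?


delta_theta = w * dt = 0.14 * 0.06 = 0.0084 rad
= 0.4813 deg
theta_new = 66 + 0.4813 = 66.4813 deg


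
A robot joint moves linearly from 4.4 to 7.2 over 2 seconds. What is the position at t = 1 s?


s = t/T = 1/2 = 0.5
p(t) = p0 + (pf-p0)*s
= 4.4 + (7.2 - 4.4) * 0.5
= 5.8


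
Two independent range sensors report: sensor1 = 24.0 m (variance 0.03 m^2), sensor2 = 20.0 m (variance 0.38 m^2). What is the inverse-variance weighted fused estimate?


w1 = (1/var1) / (1/var1 + 1/var2)
   = 33.3333 / (33.3333 + 2.6316) = 0.9268
w2 = 1 - w1 = 0.0732
fused = w1*s1 + w2*s2 = 22.2439 + 1.4634
= 23.7073 m


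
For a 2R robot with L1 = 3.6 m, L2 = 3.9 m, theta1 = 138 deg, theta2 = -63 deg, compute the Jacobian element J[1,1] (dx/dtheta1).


J[1,1] = -L1*sin(t1) - L2*sin(t1+t2)
= -3.6*sin(138) - 3.9*sin(75)
= -6.176


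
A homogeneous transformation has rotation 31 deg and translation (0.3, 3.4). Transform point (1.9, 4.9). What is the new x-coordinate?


x' = cos(theta)*px - sin(theta)*py + tx
= 0.8572*1.9 - 0.515*4.9 + 0.3
= -0.5951


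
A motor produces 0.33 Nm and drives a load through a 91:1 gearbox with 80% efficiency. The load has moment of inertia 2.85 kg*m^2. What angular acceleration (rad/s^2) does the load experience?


tau_out = tau_motor * N * eta
= 0.33 * 91 * 0.8 = 24.024 Nm
alpha = tau_out / I = 24.024 / 2.85
= 8.4295 rad/s^2


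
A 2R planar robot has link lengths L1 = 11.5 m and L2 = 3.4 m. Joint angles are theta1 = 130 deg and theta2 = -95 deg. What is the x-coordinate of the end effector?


Convert angles to radians: theta1 = 2.2689, theta2 = -1.6581
x = L1*cos(theta1) + L2*cos(theta1+theta2)
x = -7.3921 + 2.7851
x = -4.6069


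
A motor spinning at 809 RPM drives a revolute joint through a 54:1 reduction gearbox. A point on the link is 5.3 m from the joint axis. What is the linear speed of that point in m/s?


omega_motor = 809 * 2*pi/60 = 84.7183 rad/s
omega_joint = omega_motor / 54 = 1.5689 rad/s
v = omega_joint * r = 1.5689 * 5.3
= 8.3149 m/s


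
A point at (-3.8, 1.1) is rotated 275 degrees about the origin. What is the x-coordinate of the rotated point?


x' = x*cos(theta) - y*sin(theta)
cos(275 deg) = 0.0872, sin(275 deg) = -0.9962
x' = -3.8 * 0.0872 - 1.1 * -0.9962
= -0.3312 - -1.0958
= 0.7646


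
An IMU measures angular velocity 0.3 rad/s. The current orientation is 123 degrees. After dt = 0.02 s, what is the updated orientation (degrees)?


delta_theta = w * dt = 0.3 * 0.02 = 0.006 rad
= 0.3438 deg
theta_new = 123 + 0.3438 = 123.3438 deg


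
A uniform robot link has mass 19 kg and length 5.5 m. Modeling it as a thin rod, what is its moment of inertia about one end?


I = (1/3) * m * L^2
= (1/3) * 19 * 5.5^2
= 0.333333 * 19 * 30.25
= 191.5833 kg*m^2


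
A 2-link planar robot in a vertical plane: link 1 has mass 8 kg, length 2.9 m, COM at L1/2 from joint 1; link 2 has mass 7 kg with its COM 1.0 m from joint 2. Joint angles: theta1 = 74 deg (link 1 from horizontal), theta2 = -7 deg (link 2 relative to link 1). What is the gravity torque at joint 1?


Horizontal distance from joint 1 to link-1 COM:
  x_c1 = (L1/2)*cos(t1) = 1.45 * 0.2756 = 0.3997 m
Horizontal distance from joint 1 to link-2 COM:
  x_c2 = L1*cos(t1) + Lc2*cos(t1+t2)
       = 2.9*0.2756 + 1.0*0.3907 = 1.1901 m
tau1 = m1*g*x_c1 + m2*g*x_c2
     = 8*9.81*0.3997 + 7*9.81*1.1901
     = 31.3664 + 81.7228
     = 113.0892 Nm


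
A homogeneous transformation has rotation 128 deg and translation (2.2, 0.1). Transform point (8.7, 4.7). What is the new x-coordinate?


x' = cos(theta)*px - sin(theta)*py + tx
= -0.6157*8.7 - 0.788*4.7 + 2.2
= -6.8599


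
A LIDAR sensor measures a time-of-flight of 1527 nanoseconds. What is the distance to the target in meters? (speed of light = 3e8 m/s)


tof = 1527 ns = 1.527e-06 s
dist = c * tof / 2
= 3e8 * 1.527e-06 / 2
= 229.05 m


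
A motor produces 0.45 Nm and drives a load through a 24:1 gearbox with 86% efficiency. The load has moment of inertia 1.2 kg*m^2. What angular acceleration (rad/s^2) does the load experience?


tau_out = tau_motor * N * eta
= 0.45 * 24 * 0.86 = 9.288 Nm
alpha = tau_out / I = 9.288 / 1.2
= 7.74 rad/s^2


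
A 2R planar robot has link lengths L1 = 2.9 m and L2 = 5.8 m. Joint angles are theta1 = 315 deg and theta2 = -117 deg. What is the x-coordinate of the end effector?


Convert angles to radians: theta1 = 5.4978, theta2 = -2.042
x = L1*cos(theta1) + L2*cos(theta1+theta2)
x = 2.0506 + -5.5161
x = -3.4655


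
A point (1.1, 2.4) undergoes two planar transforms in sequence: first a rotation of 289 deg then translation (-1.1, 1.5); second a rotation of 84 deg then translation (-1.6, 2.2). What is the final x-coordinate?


After transform 1:
x1 = cos(289)*1.1 - sin(289)*2.4 + -1.1 = 1.5274
y1 = sin(289)*1.1 + cos(289)*2.4 + 1.5 = 1.2413
After transform 2:
x2 = cos(84)*1.5274 - sin(84)*1.2413 + -1.6
= -2.6748


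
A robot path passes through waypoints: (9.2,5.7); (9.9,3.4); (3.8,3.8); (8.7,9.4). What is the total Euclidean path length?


Segment lengths:
  seg1 = sqrt((0.7)^2 + (-2.3)^2) = 2.4042
  seg2 = sqrt((-6.1)^2 + (0.4)^2) = 6.1131
  seg3 = sqrt((4.9)^2 + (5.6)^2) = 7.4411
Total = 15.9584


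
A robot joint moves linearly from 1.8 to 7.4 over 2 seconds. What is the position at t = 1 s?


s = t/T = 1/2 = 0.5
p(t) = p0 + (pf-p0)*s
= 1.8 + (7.4 - 1.8) * 0.5
= 4.6


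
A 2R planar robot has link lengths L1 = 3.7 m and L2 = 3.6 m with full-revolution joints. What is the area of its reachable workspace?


r_max = L1 + L2 = 7.3 m
r_min = |L1 - L2| = 0.1 m
Area = pi*(r_max^2 - r_min^2)
= pi*(53.29 - 0.01)
= pi * 53.28
= 167.3841 m^2


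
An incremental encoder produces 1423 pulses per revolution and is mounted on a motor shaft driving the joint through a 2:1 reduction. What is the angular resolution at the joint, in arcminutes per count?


counts per rev = 1423
effective counts at joint = 1423 * 2 = 2846
resolution = 360*60 / 2846
= 7.5896 arcmin/count


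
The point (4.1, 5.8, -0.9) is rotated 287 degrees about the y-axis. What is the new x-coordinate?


Rotation about y-axis: x' = x*cos(theta) + z*sin(theta)
= 4.1 * 0.2924 + -0.9 * -0.9563
= 2.0594


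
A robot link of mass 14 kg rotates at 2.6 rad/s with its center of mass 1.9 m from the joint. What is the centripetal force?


F = m * omega^2 * r
= 14 * 2.6^2 * 1.9
= 14 * 6.76 * 1.9
= 179.816 N


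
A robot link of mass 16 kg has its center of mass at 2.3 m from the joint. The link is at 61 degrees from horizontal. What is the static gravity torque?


tau = m*g*L*cos(angle)
= 16 * 9.81 * 2.3 * cos(61 deg)
= 16 * 9.81 * 2.3 * 0.4848
= 175.0202 Nm


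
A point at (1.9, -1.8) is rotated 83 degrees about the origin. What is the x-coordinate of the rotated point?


x' = x*cos(theta) - y*sin(theta)
cos(83 deg) = 0.1219, sin(83 deg) = 0.9925
x' = 1.9 * 0.1219 - -1.8 * 0.9925
= 0.2316 - -1.7866
= 2.0181


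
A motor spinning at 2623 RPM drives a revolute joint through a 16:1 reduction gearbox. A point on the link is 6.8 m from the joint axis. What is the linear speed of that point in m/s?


omega_motor = 2623 * 2*pi/60 = 274.6799 rad/s
omega_joint = omega_motor / 16 = 17.1675 rad/s
v = omega_joint * r = 17.1675 * 6.8
= 116.739 m/s


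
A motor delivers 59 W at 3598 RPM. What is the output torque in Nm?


omega = 3598 * 2*pi/60 = 376.7817 rad/s
tau = P / omega = 59 / 376.7817
= 0.1566 Nm


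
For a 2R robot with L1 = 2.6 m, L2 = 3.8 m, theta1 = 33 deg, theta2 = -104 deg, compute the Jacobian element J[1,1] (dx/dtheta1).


J[1,1] = -L1*sin(t1) - L2*sin(t1+t2)
= -2.6*sin(33) - 3.8*sin(-71)
= 2.1769


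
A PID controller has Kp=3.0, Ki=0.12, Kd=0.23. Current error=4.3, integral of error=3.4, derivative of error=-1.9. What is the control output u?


u = Kp*e + Ki*int(e) + Kd*de/dt
= 3.0*4.3 + 0.12*3.4 + 0.23*(-1.9)
= 12.9 + 0.408 + -0.437
= 12.871


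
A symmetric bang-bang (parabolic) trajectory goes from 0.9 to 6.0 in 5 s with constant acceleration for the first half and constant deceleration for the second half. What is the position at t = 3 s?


Symmetric rest-to-rest: each phase covers (pf-p0)/2 in time T/2. 0.5*a*(T/2)^2 = (pf-p0)/2 => a = 4*(pf-p0)/T^2
a = 4*(6.0-0.9)/5^2 = 0.816
t = 3 is in the deceleration phase (t > T/2).
p = pf - 0.5*a*(T-t)^2 = 6.0 - 0.5*0.816*2^2
= 4.368


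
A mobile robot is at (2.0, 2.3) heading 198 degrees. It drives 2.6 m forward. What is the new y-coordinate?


y_new = y0 + d*sin(theta)
= 2.3 + 2.6*sin(198)
= 2.3 + -0.8034
= 1.4966


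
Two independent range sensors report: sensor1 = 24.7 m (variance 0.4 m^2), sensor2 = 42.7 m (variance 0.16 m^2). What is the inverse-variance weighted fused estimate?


w1 = (1/var1) / (1/var1 + 1/var2)
   = 2.5 / (2.5 + 6.25) = 0.2857
w2 = 1 - w1 = 0.7143
fused = w1*s1 + w2*s2 = 7.0571 + 30.5
= 37.5571 m


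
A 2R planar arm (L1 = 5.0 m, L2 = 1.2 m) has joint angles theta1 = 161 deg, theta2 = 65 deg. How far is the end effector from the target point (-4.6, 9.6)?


End effector via forward kinematics:
x = L1*cos(t1) + L2*cos(t1+t2) = -5.5612
y = L1*sin(t1) + L2*sin(t1+t2) = 0.7646
Distance to target:
d = sqrt((-4.6 - -5.5612)^2 + (9.6 - 0.7646)^2)
= sqrt(0.9239 + 78.0637)
= 8.8875 m


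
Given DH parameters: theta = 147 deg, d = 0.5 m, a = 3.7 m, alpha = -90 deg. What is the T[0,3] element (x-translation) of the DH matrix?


T[0,3] = a * cos(theta)
= 3.7 * cos(147 deg)
= 3.7 * -0.8387
= -3.1031


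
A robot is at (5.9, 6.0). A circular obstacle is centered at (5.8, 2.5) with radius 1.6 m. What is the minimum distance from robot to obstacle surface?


center_dist = sqrt((5.9-5.8)^2 + (6.0-2.5)^2)
= sqrt(0.01 + 12.25)
= 3.5014
min_dist = center_dist - radius = 3.5014 - 1.6 = 1.9014 m


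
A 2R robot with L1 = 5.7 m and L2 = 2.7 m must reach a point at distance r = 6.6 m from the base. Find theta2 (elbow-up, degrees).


cos(theta2) = (r^2 - L1^2 - L2^2) / (2*L1*L2)
cos(theta2) = (43.56 - 32.49 - 7.29) / 30.78
cos(theta2) = 0.122807
theta2 = 82.9459 degrees


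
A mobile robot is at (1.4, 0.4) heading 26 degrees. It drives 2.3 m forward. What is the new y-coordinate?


y_new = y0 + d*sin(theta)
= 0.4 + 2.3*sin(26)
= 0.4 + 1.0083
= 1.4083


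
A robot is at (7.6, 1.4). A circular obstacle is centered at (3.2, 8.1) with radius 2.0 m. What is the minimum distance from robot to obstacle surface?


center_dist = sqrt((7.6-3.2)^2 + (1.4-8.1)^2)
= sqrt(19.36 + 44.89)
= 8.0156
min_dist = center_dist - radius = 8.0156 - 2.0 = 6.0156 m


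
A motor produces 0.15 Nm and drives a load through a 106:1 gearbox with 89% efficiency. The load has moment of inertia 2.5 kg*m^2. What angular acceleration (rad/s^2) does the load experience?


tau_out = tau_motor * N * eta
= 0.15 * 106 * 0.89 = 14.151 Nm
alpha = tau_out / I = 14.151 / 2.5
= 5.6604 rad/s^2


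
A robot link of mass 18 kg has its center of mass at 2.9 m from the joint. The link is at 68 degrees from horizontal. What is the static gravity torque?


tau = m*g*L*cos(angle)
= 18 * 9.81 * 2.9 * cos(68 deg)
= 18 * 9.81 * 2.9 * 0.3746
= 191.8293 Nm


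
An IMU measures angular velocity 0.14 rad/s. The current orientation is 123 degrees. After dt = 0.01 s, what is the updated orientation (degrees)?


delta_theta = w * dt = 0.14 * 0.01 = 0.0014 rad
= 0.0802 deg
theta_new = 123 + 0.0802 = 123.0802 deg


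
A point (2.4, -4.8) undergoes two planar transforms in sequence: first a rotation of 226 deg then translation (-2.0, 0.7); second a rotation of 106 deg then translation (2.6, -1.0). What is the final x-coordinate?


After transform 1:
x1 = cos(226)*2.4 - sin(226)*-4.8 + -2.0 = -7.12
y1 = sin(226)*2.4 + cos(226)*-4.8 + 0.7 = 2.3079
After transform 2:
x2 = cos(106)*-7.12 - sin(106)*2.3079 + 2.6
= 2.344


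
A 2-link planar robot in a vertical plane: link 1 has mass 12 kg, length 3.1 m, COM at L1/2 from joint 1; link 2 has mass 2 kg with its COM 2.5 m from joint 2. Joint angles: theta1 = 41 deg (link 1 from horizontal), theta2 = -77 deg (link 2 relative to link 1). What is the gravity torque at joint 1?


Horizontal distance from joint 1 to link-1 COM:
  x_c1 = (L1/2)*cos(t1) = 1.55 * 0.7547 = 1.1698 m
Horizontal distance from joint 1 to link-2 COM:
  x_c2 = L1*cos(t1) + Lc2*cos(t1+t2)
       = 3.1*0.7547 + 2.5*0.809 = 4.3621 m
tau1 = m1*g*x_c1 + m2*g*x_c2
     = 12*9.81*1.1698 + 2*9.81*4.3621
     = 137.7088 + 85.5852
     = 223.2941 Nm


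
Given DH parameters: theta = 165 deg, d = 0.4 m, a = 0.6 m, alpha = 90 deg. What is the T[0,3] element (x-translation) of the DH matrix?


T[0,3] = a * cos(theta)
= 0.6 * cos(165 deg)
= 0.6 * -0.9659
= -0.5796


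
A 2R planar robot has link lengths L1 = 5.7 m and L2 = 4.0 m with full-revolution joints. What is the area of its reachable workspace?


r_max = L1 + L2 = 9.7 m
r_min = |L1 - L2| = 1.7 m
Area = pi*(r_max^2 - r_min^2)
= pi*(94.09 - 2.89)
= pi * 91.2
= 286.5133 m^2


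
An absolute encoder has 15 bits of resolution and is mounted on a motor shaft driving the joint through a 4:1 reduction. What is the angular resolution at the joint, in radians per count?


counts = 2^15 = 32768
effective counts at joint = 32768 * 4 = 131072
resolution = 2*pi / 131072
= 4.7937e-05 rad/count


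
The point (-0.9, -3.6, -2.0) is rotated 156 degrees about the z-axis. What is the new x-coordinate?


Rotation about z-axis: x' = x*cos(theta) - y*sin(theta)
= -0.9 * -0.9135 - -3.6 * 0.4067
= 2.2864


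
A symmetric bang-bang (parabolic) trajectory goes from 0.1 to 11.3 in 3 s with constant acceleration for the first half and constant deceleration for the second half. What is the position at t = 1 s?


Symmetric rest-to-rest: each phase covers (pf-p0)/2 in time T/2. 0.5*a*(T/2)^2 = (pf-p0)/2 => a = 4*(pf-p0)/T^2
a = 4*(11.3-0.1)/3^2 = 4.9778
t = 1 is in the acceleration phase (t <= T/2).
p = p0 + 0.5*a*t^2 = 0.1 + 0.5*4.9778*1^2
= 2.5889


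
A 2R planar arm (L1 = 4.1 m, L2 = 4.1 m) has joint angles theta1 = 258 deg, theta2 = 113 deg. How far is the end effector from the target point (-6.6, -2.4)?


End effector via forward kinematics:
x = L1*cos(t1) + L2*cos(t1+t2) = 3.1722
y = L1*sin(t1) + L2*sin(t1+t2) = -3.2281
Distance to target:
d = sqrt((-6.6 - 3.1722)^2 + (-2.4 - -3.2281)^2)
= sqrt(95.4965 + 0.6857)
= 9.8073 m


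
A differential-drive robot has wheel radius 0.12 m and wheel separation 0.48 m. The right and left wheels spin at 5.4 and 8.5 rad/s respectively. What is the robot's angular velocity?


vR = r*wR = 0.12*5.4 = 0.648 m/s
vL = r*wL = 0.12*8.5 = 1.02 m/s
v = (vR+vL)/2 = 0.834 m/s
omega = (vR-vL)/L = -0.775 rad/s
angular velocity = -0.775 rad/s


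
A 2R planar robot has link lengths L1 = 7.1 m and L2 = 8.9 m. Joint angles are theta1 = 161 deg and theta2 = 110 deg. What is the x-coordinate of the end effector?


Convert angles to radians: theta1 = 2.81, theta2 = 1.9199
x = L1*cos(theta1) + L2*cos(theta1+theta2)
x = -6.7132 + 0.1553
x = -6.5579


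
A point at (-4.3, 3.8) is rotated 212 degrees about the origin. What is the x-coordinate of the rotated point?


x' = x*cos(theta) - y*sin(theta)
cos(212 deg) = -0.848, sin(212 deg) = -0.5299
x' = -4.3 * -0.848 - 3.8 * -0.5299
= 3.6466 - -2.0137
= 5.6603


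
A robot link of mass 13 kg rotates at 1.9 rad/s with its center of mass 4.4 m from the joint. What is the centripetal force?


F = m * omega^2 * r
= 13 * 1.9^2 * 4.4
= 13 * 3.61 * 4.4
= 206.492 N


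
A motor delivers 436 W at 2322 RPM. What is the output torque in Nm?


omega = 2322 * 2*pi/60 = 243.1593 rad/s
tau = P / omega = 436 / 243.1593
= 1.7931 Nm


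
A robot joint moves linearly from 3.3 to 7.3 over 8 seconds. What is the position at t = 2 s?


s = t/T = 2/8 = 0.25
p(t) = p0 + (pf-p0)*s
= 3.3 + (7.3 - 3.3) * 0.25
= 4.3


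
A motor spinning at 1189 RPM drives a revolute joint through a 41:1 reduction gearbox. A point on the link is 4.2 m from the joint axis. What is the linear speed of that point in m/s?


omega_motor = 1189 * 2*pi/60 = 124.5118 rad/s
omega_joint = omega_motor / 41 = 3.0369 rad/s
v = omega_joint * r = 3.0369 * 4.2
= 12.7549 m/s


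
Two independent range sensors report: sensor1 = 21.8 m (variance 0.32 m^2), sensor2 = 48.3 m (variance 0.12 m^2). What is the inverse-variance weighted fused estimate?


w1 = (1/var1) / (1/var1 + 1/var2)
   = 3.125 / (3.125 + 8.3333) = 0.2727
w2 = 1 - w1 = 0.7273
fused = w1*s1 + w2*s2 = 5.9455 + 35.1273
= 41.0727 m


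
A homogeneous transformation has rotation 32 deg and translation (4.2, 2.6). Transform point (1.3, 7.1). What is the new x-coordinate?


x' = cos(theta)*px - sin(theta)*py + tx
= 0.848*1.3 - 0.5299*7.1 + 4.2
= 1.54


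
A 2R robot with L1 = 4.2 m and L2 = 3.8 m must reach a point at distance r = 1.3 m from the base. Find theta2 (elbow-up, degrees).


cos(theta2) = (r^2 - L1^2 - L2^2) / (2*L1*L2)
cos(theta2) = (1.69 - 17.64 - 14.44) / 31.92
cos(theta2) = -0.952068
theta2 = 162.1884 degrees


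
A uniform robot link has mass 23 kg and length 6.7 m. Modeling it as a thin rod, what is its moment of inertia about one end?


I = (1/3) * m * L^2
= (1/3) * 23 * 6.7^2
= 0.333333 * 23 * 44.89
= 344.1567 kg*m^2


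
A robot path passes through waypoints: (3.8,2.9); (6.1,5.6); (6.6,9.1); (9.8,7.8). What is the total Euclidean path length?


Segment lengths:
  seg1 = sqrt((2.3)^2 + (2.7)^2) = 3.5468
  seg2 = sqrt((0.5)^2 + (3.5)^2) = 3.5355
  seg3 = sqrt((3.2)^2 + (-1.3)^2) = 3.454
Total = 10.5363


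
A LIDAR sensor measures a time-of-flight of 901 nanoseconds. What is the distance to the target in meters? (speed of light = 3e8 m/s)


tof = 901 ns = 9.01e-07 s
dist = c * tof / 2
= 3e8 * 9.01e-07 / 2
= 135.15 m


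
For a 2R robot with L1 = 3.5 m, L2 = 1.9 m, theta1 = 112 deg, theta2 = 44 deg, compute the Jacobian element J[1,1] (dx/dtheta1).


J[1,1] = -L1*sin(t1) - L2*sin(t1+t2)
= -3.5*sin(112) - 1.9*sin(156)
= -4.0179


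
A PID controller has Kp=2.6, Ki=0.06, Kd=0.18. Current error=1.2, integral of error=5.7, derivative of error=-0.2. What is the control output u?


u = Kp*e + Ki*int(e) + Kd*de/dt
= 2.6*1.2 + 0.06*5.7 + 0.18*(-0.2)
= 3.12 + 0.342 + -0.036
= 3.426


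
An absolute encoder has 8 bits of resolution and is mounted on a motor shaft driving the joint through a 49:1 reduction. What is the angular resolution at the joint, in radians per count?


counts = 2^8 = 256
effective counts at joint = 256 * 49 = 12544
resolution = 2*pi / 12544
= 5.0089e-04 rad/count


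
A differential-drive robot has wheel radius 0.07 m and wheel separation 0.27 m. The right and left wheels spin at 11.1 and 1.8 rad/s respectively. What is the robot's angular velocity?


vR = r*wR = 0.07*11.1 = 0.777 m/s
vL = r*wL = 0.07*1.8 = 0.126 m/s
v = (vR+vL)/2 = 0.4515 m/s
omega = (vR-vL)/L = 2.4111 rad/s
angular velocity = 2.4111 rad/s


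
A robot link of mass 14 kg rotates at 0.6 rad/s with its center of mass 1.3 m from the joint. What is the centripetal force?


F = m * omega^2 * r
= 14 * 0.6^2 * 1.3
= 14 * 0.36 * 1.3
= 6.552 N


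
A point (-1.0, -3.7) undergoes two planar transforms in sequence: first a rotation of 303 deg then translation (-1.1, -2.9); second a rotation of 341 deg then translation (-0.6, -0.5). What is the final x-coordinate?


After transform 1:
x1 = cos(303)*-1.0 - sin(303)*-3.7 + -1.1 = -4.7477
y1 = sin(303)*-1.0 + cos(303)*-3.7 + -2.9 = -4.0765
After transform 2:
x2 = cos(341)*-4.7477 - sin(341)*-4.0765 + -0.6
= -6.4162


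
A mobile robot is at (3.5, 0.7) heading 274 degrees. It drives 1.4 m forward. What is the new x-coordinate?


x_new = x0 + d*cos(theta)
= 3.5 + 1.4*cos(274)
= 3.5 + 0.0977
= 3.5977


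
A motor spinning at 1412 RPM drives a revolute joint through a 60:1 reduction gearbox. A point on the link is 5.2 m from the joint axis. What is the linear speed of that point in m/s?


omega_motor = 1412 * 2*pi/60 = 147.8643 rad/s
omega_joint = omega_motor / 60 = 2.4644 rad/s
v = omega_joint * r = 2.4644 * 5.2
= 12.8149 m/s


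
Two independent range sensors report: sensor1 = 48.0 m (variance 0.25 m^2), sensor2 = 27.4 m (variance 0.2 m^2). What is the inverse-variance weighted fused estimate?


w1 = (1/var1) / (1/var1 + 1/var2)
   = 4.0 / (4.0 + 5.0) = 0.4444
w2 = 1 - w1 = 0.5556
fused = w1*s1 + w2*s2 = 21.3333 + 15.2222
= 36.5556 m


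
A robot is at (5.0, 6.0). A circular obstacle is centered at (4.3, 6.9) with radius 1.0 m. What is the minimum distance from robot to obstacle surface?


center_dist = sqrt((5.0-4.3)^2 + (6.0-6.9)^2)
= sqrt(0.49 + 0.81)
= 1.1402
min_dist = center_dist - radius = 1.1402 - 1.0 = 0.1402 m


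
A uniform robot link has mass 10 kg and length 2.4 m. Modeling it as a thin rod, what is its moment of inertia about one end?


I = (1/3) * m * L^2
= (1/3) * 10 * 2.4^2
= 0.333333 * 10 * 5.76
= 19.2 kg*m^2


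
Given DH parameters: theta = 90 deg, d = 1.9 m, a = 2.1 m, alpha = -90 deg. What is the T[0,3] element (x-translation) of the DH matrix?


T[0,3] = a * cos(theta)
= 2.1 * cos(90 deg)
= 2.1 * 0.0
= 0.0


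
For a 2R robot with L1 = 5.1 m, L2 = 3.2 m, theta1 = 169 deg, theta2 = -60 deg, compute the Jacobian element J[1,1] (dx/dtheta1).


J[1,1] = -L1*sin(t1) - L2*sin(t1+t2)
= -5.1*sin(169) - 3.2*sin(109)
= -3.9988


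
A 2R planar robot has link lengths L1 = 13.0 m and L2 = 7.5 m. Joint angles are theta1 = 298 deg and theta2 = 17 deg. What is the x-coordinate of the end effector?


Convert angles to radians: theta1 = 5.2011, theta2 = 0.2967
x = L1*cos(theta1) + L2*cos(theta1+theta2)
x = 6.1031 + 5.3033
x = 11.4064


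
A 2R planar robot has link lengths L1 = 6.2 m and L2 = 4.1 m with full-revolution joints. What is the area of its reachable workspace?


r_max = L1 + L2 = 10.3 m
r_min = |L1 - L2| = 2.1 m
Area = pi*(r_max^2 - r_min^2)
= pi*(106.09 - 4.41)
= pi * 101.68
= 319.4371 m^2


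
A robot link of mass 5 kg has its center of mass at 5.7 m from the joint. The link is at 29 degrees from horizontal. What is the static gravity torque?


tau = m*g*L*cos(angle)
= 5 * 9.81 * 5.7 * cos(29 deg)
= 5 * 9.81 * 5.7 * 0.8746
= 244.5306 Nm


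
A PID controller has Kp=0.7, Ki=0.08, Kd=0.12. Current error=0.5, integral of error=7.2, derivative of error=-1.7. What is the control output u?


u = Kp*e + Ki*int(e) + Kd*de/dt
= 0.7*0.5 + 0.08*7.2 + 0.12*(-1.7)
= 0.35 + 0.576 + -0.204
= 0.722


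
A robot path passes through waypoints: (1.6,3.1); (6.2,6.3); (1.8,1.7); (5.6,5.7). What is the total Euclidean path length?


Segment lengths:
  seg1 = sqrt((4.6)^2 + (3.2)^2) = 5.6036
  seg2 = sqrt((-4.4)^2 + (-4.6)^2) = 6.3655
  seg3 = sqrt((3.8)^2 + (4.0)^2) = 5.5172
Total = 17.4863


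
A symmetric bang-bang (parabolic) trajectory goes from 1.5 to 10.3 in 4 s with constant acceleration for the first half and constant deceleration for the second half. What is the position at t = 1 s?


Symmetric rest-to-rest: each phase covers (pf-p0)/2 in time T/2. 0.5*a*(T/2)^2 = (pf-p0)/2 => a = 4*(pf-p0)/T^2
a = 4*(10.3-1.5)/4^2 = 2.2
t = 1 is in the acceleration phase (t <= T/2).
p = p0 + 0.5*a*t^2 = 1.5 + 0.5*2.2*1^2
= 2.6


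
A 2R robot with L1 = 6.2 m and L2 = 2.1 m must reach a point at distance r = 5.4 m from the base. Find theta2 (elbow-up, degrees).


cos(theta2) = (r^2 - L1^2 - L2^2) / (2*L1*L2)
cos(theta2) = (29.16 - 38.44 - 4.41) / 26.04
cos(theta2) = -0.52573
theta2 = 121.7174 degrees


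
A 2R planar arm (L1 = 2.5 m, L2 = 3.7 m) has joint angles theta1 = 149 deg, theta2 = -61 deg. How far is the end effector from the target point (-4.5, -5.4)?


End effector via forward kinematics:
x = L1*cos(t1) + L2*cos(t1+t2) = -2.0138
y = L1*sin(t1) + L2*sin(t1+t2) = 4.9853
Distance to target:
d = sqrt((-4.5 - -2.0138)^2 + (-5.4 - 4.9853)^2)
= sqrt(6.1812 + 107.8553)
= 10.6788 m


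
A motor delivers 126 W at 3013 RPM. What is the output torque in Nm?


omega = 3013 * 2*pi/60 = 315.5206 rad/s
tau = P / omega = 126 / 315.5206
= 0.3993 Nm


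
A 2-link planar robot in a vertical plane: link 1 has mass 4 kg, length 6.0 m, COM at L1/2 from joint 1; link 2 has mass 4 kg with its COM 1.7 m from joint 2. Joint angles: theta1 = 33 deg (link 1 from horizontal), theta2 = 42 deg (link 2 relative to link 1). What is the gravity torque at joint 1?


Horizontal distance from joint 1 to link-1 COM:
  x_c1 = (L1/2)*cos(t1) = 3.0 * 0.8387 = 2.516 m
Horizontal distance from joint 1 to link-2 COM:
  x_c2 = L1*cos(t1) + Lc2*cos(t1+t2)
       = 6.0*0.8387 + 1.7*0.2588 = 5.472 m
tau1 = m1*g*x_c1 + m2*g*x_c2
     = 4*9.81*2.516 + 4*9.81*5.472
     = 98.7283 + 214.7219
     = 313.4502 Nm


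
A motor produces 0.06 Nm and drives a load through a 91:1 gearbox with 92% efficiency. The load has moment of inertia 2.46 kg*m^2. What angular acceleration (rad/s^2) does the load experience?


tau_out = tau_motor * N * eta
= 0.06 * 91 * 0.92 = 5.0232 Nm
alpha = tau_out / I = 5.0232 / 2.46
= 2.042 rad/s^2


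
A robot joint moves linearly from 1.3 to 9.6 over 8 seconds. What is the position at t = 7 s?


s = t/T = 7/8 = 0.875
p(t) = p0 + (pf-p0)*s
= 1.3 + (9.6 - 1.3) * 0.875
= 8.5625


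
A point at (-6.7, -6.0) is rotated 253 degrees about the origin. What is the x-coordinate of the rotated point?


x' = x*cos(theta) - y*sin(theta)
cos(253 deg) = -0.2924, sin(253 deg) = -0.9563
x' = -6.7 * -0.2924 - -6.0 * -0.9563
= 1.9589 - 5.7378
= -3.7789


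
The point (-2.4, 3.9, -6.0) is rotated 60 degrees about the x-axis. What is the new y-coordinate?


Rotation about x-axis: y' = y*cos(theta) - z*sin(theta)
= 3.9 * 0.5 - -6.0 * 0.866
= 7.1462


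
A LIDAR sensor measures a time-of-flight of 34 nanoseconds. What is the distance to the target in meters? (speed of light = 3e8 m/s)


tof = 34 ns = 3.4e-08 s
dist = c * tof / 2
= 3e8 * 3.4e-08 / 2
= 5.1 m


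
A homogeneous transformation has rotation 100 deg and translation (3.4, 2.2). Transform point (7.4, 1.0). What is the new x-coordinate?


x' = cos(theta)*px - sin(theta)*py + tx
= -0.1736*7.4 - 0.9848*1.0 + 3.4
= 1.1302


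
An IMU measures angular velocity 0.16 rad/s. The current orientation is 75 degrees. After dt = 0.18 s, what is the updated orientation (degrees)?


delta_theta = w * dt = 0.16 * 0.18 = 0.0288 rad
= 1.6501 deg
theta_new = 75 + 1.6501 = 76.6501 deg


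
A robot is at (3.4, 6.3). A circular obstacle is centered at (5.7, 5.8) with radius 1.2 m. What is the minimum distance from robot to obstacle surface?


center_dist = sqrt((3.4-5.7)^2 + (6.3-5.8)^2)
= sqrt(5.29 + 0.25)
= 2.3537
min_dist = center_dist - radius = 2.3537 - 1.2 = 1.1537 m


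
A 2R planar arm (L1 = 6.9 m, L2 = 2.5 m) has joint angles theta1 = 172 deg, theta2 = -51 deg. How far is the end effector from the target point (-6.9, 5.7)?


End effector via forward kinematics:
x = L1*cos(t1) + L2*cos(t1+t2) = -8.1204
y = L1*sin(t1) + L2*sin(t1+t2) = 3.1032
Distance to target:
d = sqrt((-6.9 - -8.1204)^2 + (5.7 - 3.1032)^2)
= sqrt(1.4895 + 6.7433)
= 2.8693 m


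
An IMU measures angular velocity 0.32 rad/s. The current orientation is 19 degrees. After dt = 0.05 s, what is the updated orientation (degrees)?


delta_theta = w * dt = 0.32 * 0.05 = 0.016 rad
= 0.9167 deg
theta_new = 19 + 0.9167 = 19.9167 deg


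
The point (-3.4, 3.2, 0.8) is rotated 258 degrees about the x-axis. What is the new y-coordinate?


Rotation about x-axis: y' = y*cos(theta) - z*sin(theta)
= 3.2 * -0.2079 - 0.8 * -0.9781
= 0.1172


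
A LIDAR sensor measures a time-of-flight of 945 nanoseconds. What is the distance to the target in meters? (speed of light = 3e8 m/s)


tof = 945 ns = 9.45e-07 s
dist = c * tof / 2
= 3e8 * 9.45e-07 / 2
= 141.75 m


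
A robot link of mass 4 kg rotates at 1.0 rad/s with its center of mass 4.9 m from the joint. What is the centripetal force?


F = m * omega^2 * r
= 4 * 1.0^2 * 4.9
= 4 * 1.0 * 4.9
= 19.6 N


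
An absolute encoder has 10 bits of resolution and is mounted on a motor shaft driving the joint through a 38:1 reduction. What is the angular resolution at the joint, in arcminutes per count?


counts = 2^10 = 1024
effective counts at joint = 1024 * 38 = 38912
resolution = 360*60 / 38912
= 0.5551 arcmin/count


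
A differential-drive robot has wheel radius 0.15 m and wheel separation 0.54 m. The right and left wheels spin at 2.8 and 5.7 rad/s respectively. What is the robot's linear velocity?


vR = r*wR = 0.15*2.8 = 0.42 m/s
vL = r*wL = 0.15*5.7 = 0.855 m/s
v = (vR+vL)/2 = 0.6375 m/s
omega = (vR-vL)/L = -0.8056 rad/s
linear velocity = 0.6375 m/s


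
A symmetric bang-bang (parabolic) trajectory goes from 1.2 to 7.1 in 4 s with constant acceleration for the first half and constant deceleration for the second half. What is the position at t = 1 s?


Symmetric rest-to-rest: each phase covers (pf-p0)/2 in time T/2. 0.5*a*(T/2)^2 = (pf-p0)/2 => a = 4*(pf-p0)/T^2
a = 4*(7.1-1.2)/4^2 = 1.475
t = 1 is in the acceleration phase (t <= T/2).
p = p0 + 0.5*a*t^2 = 1.2 + 0.5*1.475*1^2
= 1.9375


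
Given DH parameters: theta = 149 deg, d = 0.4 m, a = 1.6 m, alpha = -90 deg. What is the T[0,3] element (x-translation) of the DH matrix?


T[0,3] = a * cos(theta)
= 1.6 * cos(149 deg)
= 1.6 * -0.8572
= -1.3715


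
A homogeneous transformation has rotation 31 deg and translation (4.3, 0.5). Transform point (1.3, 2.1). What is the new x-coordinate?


x' = cos(theta)*px - sin(theta)*py + tx
= 0.8572*1.3 - 0.515*2.1 + 4.3
= 4.3327


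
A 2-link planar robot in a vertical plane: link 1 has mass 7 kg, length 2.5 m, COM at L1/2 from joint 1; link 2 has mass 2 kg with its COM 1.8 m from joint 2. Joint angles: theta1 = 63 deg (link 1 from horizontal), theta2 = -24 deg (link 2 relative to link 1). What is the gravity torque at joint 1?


Horizontal distance from joint 1 to link-1 COM:
  x_c1 = (L1/2)*cos(t1) = 1.25 * 0.454 = 0.5675 m
Horizontal distance from joint 1 to link-2 COM:
  x_c2 = L1*cos(t1) + Lc2*cos(t1+t2)
       = 2.5*0.454 + 1.8*0.7771 = 2.5338 m
tau1 = m1*g*x_c1 + m2*g*x_c2
     = 7*9.81*0.5675 + 2*9.81*2.5338
     = 38.9694 + 49.7139
     = 88.6833 Nm


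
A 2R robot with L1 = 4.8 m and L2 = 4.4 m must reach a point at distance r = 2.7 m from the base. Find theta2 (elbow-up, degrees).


cos(theta2) = (r^2 - L1^2 - L2^2) / (2*L1*L2)
cos(theta2) = (7.29 - 23.04 - 19.36) / 42.24
cos(theta2) = -0.831203
theta2 = 146.2225 degrees


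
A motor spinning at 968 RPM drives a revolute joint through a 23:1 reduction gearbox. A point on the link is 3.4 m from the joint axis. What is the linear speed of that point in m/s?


omega_motor = 968 * 2*pi/60 = 101.3687 rad/s
omega_joint = omega_motor / 23 = 4.4073 rad/s
v = omega_joint * r = 4.4073 * 3.4
= 14.9849 m/s


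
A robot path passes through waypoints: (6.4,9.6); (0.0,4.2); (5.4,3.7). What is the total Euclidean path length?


Segment lengths:
  seg1 = sqrt((-6.4)^2 + (-5.4)^2) = 8.3738
  seg2 = sqrt((5.4)^2 + (-0.5)^2) = 5.4231
Total = 13.7969


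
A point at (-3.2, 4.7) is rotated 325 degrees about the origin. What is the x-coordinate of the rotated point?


x' = x*cos(theta) - y*sin(theta)
cos(325 deg) = 0.8192, sin(325 deg) = -0.5736
x' = -3.2 * 0.8192 - 4.7 * -0.5736
= -2.6213 - -2.6958
= 0.0745


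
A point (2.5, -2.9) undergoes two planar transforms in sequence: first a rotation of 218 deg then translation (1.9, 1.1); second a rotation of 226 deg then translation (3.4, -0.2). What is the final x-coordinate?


After transform 1:
x1 = cos(218)*2.5 - sin(218)*-2.9 + 1.9 = -1.8554
y1 = sin(218)*2.5 + cos(218)*-2.9 + 1.1 = 1.8461
After transform 2:
x2 = cos(226)*-1.8554 - sin(226)*1.8461 + 3.4
= 6.0169


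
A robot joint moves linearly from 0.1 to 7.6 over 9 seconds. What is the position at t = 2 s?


s = t/T = 2/9 = 0.2222
p(t) = p0 + (pf-p0)*s
= 0.1 + (7.6 - 0.1) * 0.2222
= 1.7667


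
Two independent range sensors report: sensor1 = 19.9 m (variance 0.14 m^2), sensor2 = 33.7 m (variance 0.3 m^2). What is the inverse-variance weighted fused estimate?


w1 = (1/var1) / (1/var1 + 1/var2)
   = 7.1429 / (7.1429 + 3.3333) = 0.6818
w2 = 1 - w1 = 0.3182
fused = w1*s1 + w2*s2 = 13.5682 + 10.7227
= 24.2909 m


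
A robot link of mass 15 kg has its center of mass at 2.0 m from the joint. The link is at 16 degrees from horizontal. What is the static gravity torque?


tau = m*g*L*cos(angle)
= 15 * 9.81 * 2.0 * cos(16 deg)
= 15 * 9.81 * 2.0 * 0.9613
= 282.8993 Nm


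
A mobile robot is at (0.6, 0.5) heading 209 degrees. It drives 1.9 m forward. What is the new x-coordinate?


x_new = x0 + d*cos(theta)
= 0.6 + 1.9*cos(209)
= 0.6 + -1.6618
= -1.0618


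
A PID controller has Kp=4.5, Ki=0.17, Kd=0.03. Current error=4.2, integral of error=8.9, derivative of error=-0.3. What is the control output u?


u = Kp*e + Ki*int(e) + Kd*de/dt
= 4.5*4.2 + 0.17*8.9 + 0.03*(-0.3)
= 18.9 + 1.513 + -0.009
= 20.404


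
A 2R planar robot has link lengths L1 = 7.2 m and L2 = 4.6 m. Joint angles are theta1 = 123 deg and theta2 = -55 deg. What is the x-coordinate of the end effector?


Convert angles to radians: theta1 = 2.1468, theta2 = -0.9599
x = L1*cos(theta1) + L2*cos(theta1+theta2)
x = -3.9214 + 1.7232
x = -2.1982


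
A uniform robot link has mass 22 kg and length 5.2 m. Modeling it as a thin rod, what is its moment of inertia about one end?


I = (1/3) * m * L^2
= (1/3) * 22 * 5.2^2
= 0.333333 * 22 * 27.04
= 198.2933 kg*m^2


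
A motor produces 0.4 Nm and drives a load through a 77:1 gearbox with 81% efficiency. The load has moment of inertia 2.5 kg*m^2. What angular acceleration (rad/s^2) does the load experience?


tau_out = tau_motor * N * eta
= 0.4 * 77 * 0.81 = 24.948 Nm
alpha = tau_out / I = 24.948 / 2.5
= 9.9792 rad/s^2


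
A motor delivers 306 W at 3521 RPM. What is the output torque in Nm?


omega = 3521 * 2*pi/60 = 368.7183 rad/s
tau = P / omega = 306 / 368.7183
= 0.8299 Nm


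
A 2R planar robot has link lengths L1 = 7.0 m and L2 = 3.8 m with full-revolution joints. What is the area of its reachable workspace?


r_max = L1 + L2 = 10.8 m
r_min = |L1 - L2| = 3.2 m
Area = pi*(r_max^2 - r_min^2)
= pi*(116.64 - 10.24)
= pi * 106.4
= 334.2655 m^2


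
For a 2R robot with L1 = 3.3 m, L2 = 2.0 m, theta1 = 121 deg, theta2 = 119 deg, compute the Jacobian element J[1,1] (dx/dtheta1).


J[1,1] = -L1*sin(t1) - L2*sin(t1+t2)
= -3.3*sin(121) - 2.0*sin(240)
= -1.0966


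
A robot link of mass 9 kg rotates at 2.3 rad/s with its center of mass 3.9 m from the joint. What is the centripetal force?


F = m * omega^2 * r
= 9 * 2.3^2 * 3.9
= 9 * 5.29 * 3.9
= 185.679 N


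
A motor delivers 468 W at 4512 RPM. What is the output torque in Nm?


omega = 4512 * 2*pi/60 = 472.4955 rad/s
tau = P / omega = 468 / 472.4955
= 0.9905 Nm


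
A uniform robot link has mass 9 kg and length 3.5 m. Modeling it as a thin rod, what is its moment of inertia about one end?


I = (1/3) * m * L^2
= (1/3) * 9 * 3.5^2
= 0.333333 * 9 * 12.25
= 36.75 kg*m^2


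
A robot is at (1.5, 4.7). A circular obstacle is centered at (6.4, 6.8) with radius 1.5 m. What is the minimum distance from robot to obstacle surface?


center_dist = sqrt((1.5-6.4)^2 + (4.7-6.8)^2)
= sqrt(24.01 + 4.41)
= 5.331
min_dist = center_dist - radius = 5.331 - 1.5 = 3.831 m


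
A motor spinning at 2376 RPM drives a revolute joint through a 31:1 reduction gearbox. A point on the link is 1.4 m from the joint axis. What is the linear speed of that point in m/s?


omega_motor = 2376 * 2*pi/60 = 248.8141 rad/s
omega_joint = omega_motor / 31 = 8.0263 rad/s
v = omega_joint * r = 8.0263 * 1.4
= 11.2368 m/s


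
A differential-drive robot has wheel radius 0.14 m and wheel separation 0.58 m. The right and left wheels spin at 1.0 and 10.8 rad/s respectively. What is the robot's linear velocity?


vR = r*wR = 0.14*1.0 = 0.14 m/s
vL = r*wL = 0.14*10.8 = 1.512 m/s
v = (vR+vL)/2 = 0.826 m/s
omega = (vR-vL)/L = -2.3655 rad/s
linear velocity = 0.826 m/s


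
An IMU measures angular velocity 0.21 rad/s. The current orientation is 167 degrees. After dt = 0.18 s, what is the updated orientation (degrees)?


delta_theta = w * dt = 0.21 * 0.18 = 0.0378 rad
= 2.1658 deg
theta_new = 167 + 2.1658 = 169.1658 deg


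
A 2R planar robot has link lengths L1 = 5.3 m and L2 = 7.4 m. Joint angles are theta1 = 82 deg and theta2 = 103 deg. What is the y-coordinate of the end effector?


Convert angles to radians: theta1 = 1.4312, theta2 = 1.7977
y = L1*sin(theta1) + L2*sin(theta1+theta2)
y = 5.2484 + -0.645
y = 4.6035


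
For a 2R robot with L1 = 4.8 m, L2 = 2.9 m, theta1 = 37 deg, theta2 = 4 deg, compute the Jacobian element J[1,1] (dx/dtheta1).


J[1,1] = -L1*sin(t1) - L2*sin(t1+t2)
= -4.8*sin(37) - 2.9*sin(41)
= -4.7913


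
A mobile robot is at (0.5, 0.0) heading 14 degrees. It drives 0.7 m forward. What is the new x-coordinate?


x_new = x0 + d*cos(theta)
= 0.5 + 0.7*cos(14)
= 0.5 + 0.6792
= 1.1792


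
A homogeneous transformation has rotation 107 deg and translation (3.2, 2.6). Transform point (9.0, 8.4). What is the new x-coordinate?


x' = cos(theta)*px - sin(theta)*py + tx
= -0.2924*9.0 - 0.9563*8.4 + 3.2
= -7.4643


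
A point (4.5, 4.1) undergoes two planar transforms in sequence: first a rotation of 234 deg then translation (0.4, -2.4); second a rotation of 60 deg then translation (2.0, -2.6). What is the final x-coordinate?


After transform 1:
x1 = cos(234)*4.5 - sin(234)*4.1 + 0.4 = 1.0719
y1 = sin(234)*4.5 + cos(234)*4.1 + -2.4 = -8.4505
After transform 2:
x2 = cos(60)*1.0719 - sin(60)*-8.4505 + 2.0
= 9.8543


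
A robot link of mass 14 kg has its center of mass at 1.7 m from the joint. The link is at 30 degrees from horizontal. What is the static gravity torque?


tau = m*g*L*cos(angle)
= 14 * 9.81 * 1.7 * cos(30 deg)
= 14 * 9.81 * 1.7 * 0.866
= 202.1979 Nm


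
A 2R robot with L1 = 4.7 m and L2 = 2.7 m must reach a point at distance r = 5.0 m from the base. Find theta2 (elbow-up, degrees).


cos(theta2) = (r^2 - L1^2 - L2^2) / (2*L1*L2)
cos(theta2) = (25.0 - 22.09 - 7.29) / 25.38
cos(theta2) = -0.172577
theta2 = 99.9377 degrees


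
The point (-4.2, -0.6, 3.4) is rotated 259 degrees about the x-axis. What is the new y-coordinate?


Rotation about x-axis: y' = y*cos(theta) - z*sin(theta)
= -0.6 * -0.1908 - 3.4 * -0.9816
= 3.452


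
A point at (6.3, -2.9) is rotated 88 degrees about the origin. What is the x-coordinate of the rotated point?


x' = x*cos(theta) - y*sin(theta)
cos(88 deg) = 0.0349, sin(88 deg) = 0.9994
x' = 6.3 * 0.0349 - -2.9 * 0.9994
= 0.2199 - -2.8982
= 3.1181


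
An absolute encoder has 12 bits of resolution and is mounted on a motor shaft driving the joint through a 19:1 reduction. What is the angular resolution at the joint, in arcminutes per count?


counts = 2^12 = 4096
effective counts at joint = 4096 * 19 = 77824
resolution = 360*60 / 77824
= 0.2775 arcmin/count
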